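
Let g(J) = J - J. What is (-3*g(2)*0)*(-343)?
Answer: 0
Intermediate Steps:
g(J) = 0
(-3*g(2)*0)*(-343) = (-3*0*0)*(-343) = (0*0)*(-343) = 0*(-343) = 0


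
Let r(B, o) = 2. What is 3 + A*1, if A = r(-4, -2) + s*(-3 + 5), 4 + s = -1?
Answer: -5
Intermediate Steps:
s = -5 (s = -4 - 1 = -5)
A = -8 (A = 2 - 5*(-3 + 5) = 2 - 5*2 = 2 - 10 = -8)
3 + A*1 = 3 - 8*1 = 3 - 8 = -5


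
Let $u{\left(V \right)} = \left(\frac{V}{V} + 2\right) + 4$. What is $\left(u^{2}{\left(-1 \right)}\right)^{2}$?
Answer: $2401$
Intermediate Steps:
$u{\left(V \right)} = 7$ ($u{\left(V \right)} = \left(1 + 2\right) + 4 = 3 + 4 = 7$)
$\left(u^{2}{\left(-1 \right)}\right)^{2} = \left(7^{2}\right)^{2} = 49^{2} = 2401$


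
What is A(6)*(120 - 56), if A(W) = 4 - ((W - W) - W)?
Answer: 640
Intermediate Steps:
A(W) = 4 + W (A(W) = 4 - (0 - W) = 4 - (-1)*W = 4 + W)
A(6)*(120 - 56) = (4 + 6)*(120 - 56) = 10*64 = 640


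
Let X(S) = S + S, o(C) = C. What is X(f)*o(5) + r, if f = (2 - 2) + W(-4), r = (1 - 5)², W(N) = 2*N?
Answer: -64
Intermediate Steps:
r = 16 (r = (-4)² = 16)
f = -8 (f = (2 - 2) + 2*(-4) = 0 - 8 = -8)
X(S) = 2*S
X(f)*o(5) + r = (2*(-8))*5 + 16 = -16*5 + 16 = -80 + 16 = -64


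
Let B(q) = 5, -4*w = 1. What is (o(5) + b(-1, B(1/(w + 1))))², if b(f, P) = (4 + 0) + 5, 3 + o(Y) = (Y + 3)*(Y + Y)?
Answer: 7396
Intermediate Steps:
w = -¼ (w = -¼*1 = -¼ ≈ -0.25000)
o(Y) = -3 + 2*Y*(3 + Y) (o(Y) = -3 + (Y + 3)*(Y + Y) = -3 + (3 + Y)*(2*Y) = -3 + 2*Y*(3 + Y))
b(f, P) = 9 (b(f, P) = 4 + 5 = 9)
(o(5) + b(-1, B(1/(w + 1))))² = ((-3 + 2*5² + 6*5) + 9)² = ((-3 + 2*25 + 30) + 9)² = ((-3 + 50 + 30) + 9)² = (77 + 9)² = 86² = 7396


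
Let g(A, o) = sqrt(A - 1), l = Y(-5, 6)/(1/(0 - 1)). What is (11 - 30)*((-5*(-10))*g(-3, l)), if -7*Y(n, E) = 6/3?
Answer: -1900*I ≈ -1900.0*I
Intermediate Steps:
Y(n, E) = -2/7 (Y(n, E) = -6/(7*3) = -1/7*2 = -2/7)
l = 2/7 (l = -2/(7*(1/(0 - 1))) = -2/(7*(1/(-1))) = -2/7/(-1) = -2/7*(-1) = 2/7 ≈ 0.28571)
g(A, o) = sqrt(-1 + A)
(11 - 30)*((-5*(-10))*g(-3, l)) = (11 - 30)*((-5*(-10))*sqrt(-1 - 3)) = -950*sqrt(-4) = -950*2*I = -1900*I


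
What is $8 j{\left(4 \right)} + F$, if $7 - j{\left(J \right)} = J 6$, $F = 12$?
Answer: $-124$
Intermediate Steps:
$j{\left(J \right)} = 7 - 6 J$ ($j{\left(J \right)} = 7 - J 6 = 7 - 6 J$)
$8 j{\left(4 \right)} + F = 8 \left(7 - 24\right) + 12 = 8 \left(-17\right) + 12 = -136 + 12 = -124$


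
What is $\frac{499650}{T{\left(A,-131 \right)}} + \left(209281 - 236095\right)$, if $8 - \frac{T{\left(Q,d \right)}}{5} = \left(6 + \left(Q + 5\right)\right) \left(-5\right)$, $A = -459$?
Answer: $- \frac{9991463}{372} \approx -26859.0$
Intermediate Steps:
$T{\left(Q,d \right)} = 315 + 25 Q$ ($T{\left(Q,d \right)} = 40 - 5 \left(6 + \left(Q + 5\right)\right) \left(-5\right) = 40 - 5 \left(6 + \left(5 + Q\right)\right) \left(-5\right) = 40 - 5 \left(11 + Q\right) \left(-5\right) = 40 - 5 \left(-55 - 5 Q\right) = 40 + \left(275 + 25 Q\right) = 315 + 25 Q$)
$\frac{499650}{T{\left(A,-131 \right)}} + \left(209281 - 236095\right) = \frac{499650}{315 + 25 \left(-459\right)} + \left(209281 - 236095\right) = \frac{499650}{315 - 11475} - 26814 = \frac{499650}{-11160} - 26814 = 499650 \left(- \frac{1}{11160}\right) - 26814 = - \frac{16655}{372} - 26814 = - \frac{9991463}{372}$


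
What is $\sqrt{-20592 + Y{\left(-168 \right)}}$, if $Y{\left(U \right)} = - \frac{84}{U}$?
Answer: $\frac{i \sqrt{82366}}{2} \approx 143.5 i$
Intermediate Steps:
$\sqrt{-20592 + Y{\left(-168 \right)}} = \sqrt{-20592 - \frac{84}{-168}} = \sqrt{-20592 - - \frac{1}{2}} = \sqrt{-20592 + \frac{1}{2}} = \sqrt{- \frac{41183}{2}} = \frac{i \sqrt{82366}}{2}$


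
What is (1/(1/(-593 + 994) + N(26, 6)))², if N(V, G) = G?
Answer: 160801/5793649 ≈ 0.027755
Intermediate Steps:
(1/(1/(-593 + 994) + N(26, 6)))² = (1/(1/(-593 + 994) + 6))² = (1/(1/401 + 6))² = (1/(2407/401))² = (401/2407)² = 160801/5793649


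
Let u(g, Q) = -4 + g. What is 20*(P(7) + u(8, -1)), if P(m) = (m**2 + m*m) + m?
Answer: 2180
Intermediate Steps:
P(m) = m + 2*m**2 (P(m) = (m**2 + m**2) + m = 2*m**2 + m = m + 2*m**2)
20*(P(7) + u(8, -1)) = 20*(7*(1 + 2*7) + (-4 + 8)) = 20*(7*(1 + 14) + 4) = 20*(7*15 + 4) = 20*(105 + 4) = 20*109 = 2180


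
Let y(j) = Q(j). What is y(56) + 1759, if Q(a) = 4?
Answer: 1763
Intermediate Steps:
y(j) = 4
y(56) + 1759 = 4 + 1759 = 1763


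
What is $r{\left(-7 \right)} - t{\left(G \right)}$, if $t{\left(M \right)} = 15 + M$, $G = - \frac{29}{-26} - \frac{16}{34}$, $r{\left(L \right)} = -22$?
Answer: $- \frac{16639}{442} \approx -37.645$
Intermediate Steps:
$G = \frac{285}{442}$ ($G = \left(-29\right) \left(- \frac{1}{26}\right) - \frac{8}{17} = \frac{29}{26} - \frac{8}{17} = \frac{285}{442} \approx 0.6448$)
$r{\left(-7 \right)} - t{\left(G \right)} = -22 - \left(15 + \frac{285}{442}\right) = -22 - \frac{6915}{442} = - \frac{16639}{442}$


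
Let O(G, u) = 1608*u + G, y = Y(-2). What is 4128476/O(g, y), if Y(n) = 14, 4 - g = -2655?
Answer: 4128476/25171 ≈ 164.02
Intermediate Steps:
g = 2659 (g = 4 - 1*(-2655) = 4 + 2655 = 2659)
y = 14
O(G, u) = G + 1608*u
4128476/O(g, y) = 4128476/(2659 + 1608*14) = 4128476/(2659 + 22512) = 4128476/25171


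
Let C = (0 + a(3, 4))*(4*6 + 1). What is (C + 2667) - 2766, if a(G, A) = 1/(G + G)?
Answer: -569/6 ≈ -94.833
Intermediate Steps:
a(G, A) = 1/(2*G)
C = 25/6 (C = (0 + (1/2)/3)*(4*6 + 1) = (0 + (1/2)*(1/3))*(24 + 1) = (0 + 1/6)*25 = (1/6)*25 = 25/6 ≈ 4.1667)
(C + 2667) - 2766 = (25/6 + 2667) - 2766 = 16027/6 - 2766 = -569/6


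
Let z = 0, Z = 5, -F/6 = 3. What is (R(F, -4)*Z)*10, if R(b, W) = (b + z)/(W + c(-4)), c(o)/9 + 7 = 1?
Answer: 450/29 ≈ 15.517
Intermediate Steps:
F = -18 (F = -6*3 = -18)
c(o) = -54 (c(o) = -63 + 9*1 = -63 + 9 = -54)
R(b, W) = b/(-54 + W) (R(b, W) = (b + 0)/(W - 54) = b/(-54 + W))
(R(F, -4)*Z)*10 = (-18/(-54 - 4)*5)*10 = (-18/(-58)*5)*10 = (-18*(-1/58)*5)*10 = ((9/29)*5)*10 = (45/29)*10 = 450/29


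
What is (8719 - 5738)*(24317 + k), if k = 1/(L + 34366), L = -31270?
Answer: 224425875773/3096 ≈ 7.2489e+7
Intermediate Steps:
k = 1/3096 (k = 1/(-31270 + 34366) = 1/3096 ≈ 0.00032300)
(8719 - 5738)*(24317 + k) = (8719 - 5738)*(24317 + 1/3096) = 2981*(75285433/3096) = 224425875773/3096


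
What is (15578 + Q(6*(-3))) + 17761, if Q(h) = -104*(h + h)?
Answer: 37083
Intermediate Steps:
Q(h) = -208*h
(15578 + Q(6*(-3))) + 17761 = (15578 - 1248*(-3)) + 17761 = (15578 - 208*(-18)) + 17761 = (15578 + 3744) + 17761 = 19322 + 17761 = 37083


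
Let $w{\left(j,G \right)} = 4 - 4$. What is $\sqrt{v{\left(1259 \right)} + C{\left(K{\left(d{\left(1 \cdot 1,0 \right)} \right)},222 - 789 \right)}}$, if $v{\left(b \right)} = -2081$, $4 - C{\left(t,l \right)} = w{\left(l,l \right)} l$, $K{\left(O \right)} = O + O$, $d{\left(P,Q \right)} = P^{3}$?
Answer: $i \sqrt{2077} \approx 45.574 i$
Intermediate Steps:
$w{\left(j,G \right)} = 0$
$K{\left(O \right)} = 2 O$
$C{\left(t,l \right)} = 4$ ($C{\left(t,l \right)} = 4 - 0 l = 4 - 0 = 4 + 0 = 4$)
$\sqrt{v{\left(1259 \right)} + C{\left(K{\left(d{\left(1 \cdot 1,0 \right)} \right)},222 - 789 \right)}} = \sqrt{-2081 + 4} = \sqrt{-2077} = i \sqrt{2077}$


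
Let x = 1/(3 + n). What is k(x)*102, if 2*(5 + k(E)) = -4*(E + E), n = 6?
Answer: -1666/3 ≈ -555.33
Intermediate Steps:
x = ⅑ (x = 1/(3 + 6) = 1/9 = ⅑ ≈ 0.11111)
k(E) = -5 - 4*E (k(E) = -5 + (-4*(E + E))/2 = -5 + (-8*E)/2 = -5 - 4*E)
k(x)*102 = (-5 - 4*⅑)*102 = (-5 - 4/9)*102 = -49/9*102 = -1666/3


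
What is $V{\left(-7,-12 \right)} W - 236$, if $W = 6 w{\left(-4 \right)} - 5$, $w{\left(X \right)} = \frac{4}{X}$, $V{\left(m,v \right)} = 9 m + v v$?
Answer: $-1127$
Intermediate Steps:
$V{\left(m,v \right)} = v^{2} + 9 m$ ($V{\left(m,v \right)} = 9 m + v^{2} = v^{2} + 9 m$)
$W = -11$ ($W = 6 \frac{4}{-4} - 5 = 6 \cdot 4 \left(- \frac{1}{4}\right) - 5 = 6 \left(-1\right) - 5 = -6 - 5 = -11$)
$V{\left(-7,-12 \right)} W - 236 = \left(\left(-12\right)^{2} + 9 \left(-7\right)\right) \left(-11\right) - 236 = \left(144 - 63\right) \left(-11\right) - 236 = 81 \left(-11\right) - 236 = -891 - 236 = -1127$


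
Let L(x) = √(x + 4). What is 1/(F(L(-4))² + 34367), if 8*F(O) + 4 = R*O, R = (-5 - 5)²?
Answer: 4/137469 ≈ 2.9097e-5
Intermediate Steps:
L(x) = √(4 + x)
R = 100 (R = (-10)² = 100)
F(O) = -½ + 25*O/2 (F(O) = -½ + (100*O)/8 = -½ + 25*O/2)
1/(F(L(-4))² + 34367) = 1/((-½ + 25*√(4 - 4)/2)² + 34367) = 1/((-½ + 25*√0/2)² + 34367) = 1/((-½ + (25/2)*0)² + 34367) = 1/((-½ + 0)² + 34367) = 1/((-½)² + 34367) = 1/(¼ + 34367) = 1/(137469/4) = 4/137469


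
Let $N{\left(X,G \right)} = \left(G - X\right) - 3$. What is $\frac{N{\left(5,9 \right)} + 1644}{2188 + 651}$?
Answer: $\frac{1645}{2839} \approx 0.57943$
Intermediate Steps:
$N{\left(X,G \right)} = -3 + G - X$ ($N{\left(X,G \right)} = \left(G - X\right) - 3 = -3 + G - X$)
$\frac{N{\left(5,9 \right)} + 1644}{2188 + 651} = \frac{\left(-3 + 9 - 5\right) + 1644}{2188 + 651} = \frac{\left(-3 + 9 - 5\right) + 1644}{2839} = \left(1 + 1644\right) \frac{1}{2839} = 1645 \cdot \frac{1}{2839} = \frac{1645}{2839}$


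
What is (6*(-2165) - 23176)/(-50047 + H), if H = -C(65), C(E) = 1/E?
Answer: 1175395/1626528 ≈ 0.72264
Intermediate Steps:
H = -1/65 ≈ -0.015385
(6*(-2165) - 23176)/(-50047 + H) = (6*(-2165) - 23176)/(-50047 - 1/65) = (-12990 - 23176)/(-3253056/65) = -36166*(-65/3253056) = 1175395/1626528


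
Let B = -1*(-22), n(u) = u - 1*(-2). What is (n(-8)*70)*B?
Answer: -9240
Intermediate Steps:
n(u) = 2 + u (n(u) = u + 2 = 2 + u)
B = 22
(n(-8)*70)*B = ((2 - 8)*70)*22 = -6*70*22 = -420*22 = -9240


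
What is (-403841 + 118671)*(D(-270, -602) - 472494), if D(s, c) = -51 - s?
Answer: 134678661750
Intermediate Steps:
(-403841 + 118671)*(D(-270, -602) - 472494) = (-403841 + 118671)*((-51 - 1*(-270)) - 472494) = -285170*((-51 + 270) - 472494) = -285170*(219 - 472494) = -285170*(-472275) = 134678661750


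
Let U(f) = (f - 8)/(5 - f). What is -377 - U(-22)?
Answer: -3383/9 ≈ -375.89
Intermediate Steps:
U(f) = (-8 + f)/(5 - f)
-377 - U(-22) = -377 - (8 - 1*(-22))/(-5 - 22) = -377 - (8 + 22)/(-27) = -377 - (-1)*30/27 = -377 - 1*(-10/9) = -377 + 10/9 = -3383/9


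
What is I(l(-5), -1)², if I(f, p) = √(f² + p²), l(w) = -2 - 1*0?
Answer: 5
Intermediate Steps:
l(w) = -2 (l(w) = -2 + 0 = -2)
I(l(-5), -1)² = (√((-2)² + (-1)²))² = (√(4 + 1))² = (√5)² = 5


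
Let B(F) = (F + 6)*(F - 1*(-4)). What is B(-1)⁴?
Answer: 50625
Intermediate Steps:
B(F) = (4 + F)*(6 + F) (B(F) = (6 + F)*(F + 4) = (6 + F)*(4 + F) = (4 + F)*(6 + F))
B(-1)⁴ = (24 + (-1)² + 10*(-1))⁴ = (24 + 1 - 10)⁴ = 15⁴ = 50625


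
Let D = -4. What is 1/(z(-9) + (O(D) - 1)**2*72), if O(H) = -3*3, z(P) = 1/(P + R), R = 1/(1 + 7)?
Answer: 71/511192 ≈ 0.00013889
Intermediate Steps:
R = 1/8 ≈ 0.12500
z(P) = 1/(1/8 + P) (z(P) = 1/(P + 1/8) = 1/(1/8 + P))
O(H) = -9
1/(z(-9) + (O(D) - 1)**2*72) = 1/(8/(1 + 8*(-9)) + (-9 - 1)**2*72) = 1/(8/(1 - 72) + (-10)**2*72) = 1/(8/(-71) + 100*72) = 1/(8*(-1/71) + 7200) = 1/(-8/71 + 7200) = 1/(511192/71) = 71/511192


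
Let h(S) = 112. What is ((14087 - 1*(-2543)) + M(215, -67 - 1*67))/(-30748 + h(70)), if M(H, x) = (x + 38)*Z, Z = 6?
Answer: -349/666 ≈ -0.52402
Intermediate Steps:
M(H, x) = 228 + 6*x (M(H, x) = (x + 38)*6 = (38 + x)*6 = 228 + 6*x)
((14087 - 1*(-2543)) + M(215, -67 - 1*67))/(-30748 + h(70)) = ((14087 - 1*(-2543)) + (228 + 6*(-67 - 1*67)))/(-30748 + 112) = ((14087 + 2543) + (228 + 6*(-67 - 67)))/(-30636) = (16630 + (228 + 6*(-134)))*(-1/30636) = (16630 + (228 - 804))*(-1/30636) = (16630 - 576)*(-1/30636) = 16054*(-1/30636) = -349/666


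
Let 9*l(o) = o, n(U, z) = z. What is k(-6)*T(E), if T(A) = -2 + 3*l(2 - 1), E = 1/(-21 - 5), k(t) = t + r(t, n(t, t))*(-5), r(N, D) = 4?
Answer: 130/3 ≈ 43.333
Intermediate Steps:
l(o) = o/9
k(t) = -20 + t (k(t) = t + 4*(-5) = t - 20 = -20 + t)
E = -1/26 (E = 1/(-26) = -1/26 ≈ -0.038462)
T(A) = -5/3 (T(A) = -2 + 3*((2 - 1)/9) = -2 + 3*((1/9)*1) = -2 + 3*(1/9) = -2 + 1/3 = -5/3)
k(-6)*T(E) = (-20 - 6)*(-5/3) = -26*(-5/3) = 130/3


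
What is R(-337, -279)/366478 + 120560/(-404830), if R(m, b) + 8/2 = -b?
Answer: -4407125943/14836128874 ≈ -0.29705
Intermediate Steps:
R(m, b) = -4 - b
R(-337, -279)/366478 + 120560/(-404830) = (-4 - 1*(-279))/366478 + 120560/(-404830) = (-4 + 279)*(1/366478) + 120560*(-1/404830) = 275*(1/366478) - 12056/40483 = 275/366478 - 12056/40483 = -4407125943/14836128874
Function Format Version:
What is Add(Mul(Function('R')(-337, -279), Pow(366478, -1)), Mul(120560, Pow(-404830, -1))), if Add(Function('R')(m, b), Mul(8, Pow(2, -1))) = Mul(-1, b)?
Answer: Rational(-4407125943, 14836128874) ≈ -0.29705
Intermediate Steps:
Function('R')(m, b) = Add(-4, Mul(-1, b))
Add(Mul(Function('R')(-337, -279), Pow(366478, -1)), Mul(120560, Pow(-404830, -1))) = Add(Mul(Add(-4, Mul(-1, -279)), Pow(366478, -1)), Mul(120560, Pow(-404830, -1))) = Add(Mul(Add(-4, 279), Rational(1, 366478)), Mul(120560, Rational(-1, 404830))) = Add(Mul(275, Rational(1, 366478)), Rational(-12056, 40483)) = Add(Rational(275, 366478), Rational(-12056, 40483)) = Rational(-4407125943, 14836128874)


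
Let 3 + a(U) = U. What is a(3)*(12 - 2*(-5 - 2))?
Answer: 0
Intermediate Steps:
a(U) = -3 + U
a(3)*(12 - 2*(-5 - 2)) = (-3 + 3)*(12 - 2*(-5 - 2)) = 0*(12 - 2*(-7)) = 0*(12 + 14) = 0*26 = 0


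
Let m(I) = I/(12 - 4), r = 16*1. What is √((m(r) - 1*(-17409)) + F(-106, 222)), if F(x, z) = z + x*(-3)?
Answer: √17951 ≈ 133.98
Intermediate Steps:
r = 16
F(x, z) = z - 3*x
m(I) = I/8
√((m(r) - 1*(-17409)) + F(-106, 222)) = √(((⅛)*16 - 1*(-17409)) + (222 - 3*(-106))) = √((2 + 17409) + (222 + 318)) = √(17411 + 540) = √17951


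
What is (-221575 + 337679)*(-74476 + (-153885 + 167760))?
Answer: -7036018504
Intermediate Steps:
(-221575 + 337679)*(-74476 + (-153885 + 167760)) = 116104*(-74476 + 13875) = 116104*(-60601) = -7036018504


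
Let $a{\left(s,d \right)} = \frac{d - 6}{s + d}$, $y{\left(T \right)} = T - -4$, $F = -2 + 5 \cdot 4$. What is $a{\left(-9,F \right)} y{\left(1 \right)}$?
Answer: $\frac{20}{3} \approx 6.6667$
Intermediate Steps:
$F = 18$ ($F = -2 + 20 = 18$)
$y{\left(T \right)} = 4 + T$ ($y{\left(T \right)} = T + 4 = 4 + T$)
$a{\left(s,d \right)} = \frac{-6 + d}{d + s}$
$a{\left(-9,F \right)} y{\left(1 \right)} = \frac{-6 + 18}{18 - 9} \left(4 + 1\right) = \frac{1}{9} \cdot 12 \cdot 5 = \frac{4}{3} \cdot 5 = \frac{20}{3}$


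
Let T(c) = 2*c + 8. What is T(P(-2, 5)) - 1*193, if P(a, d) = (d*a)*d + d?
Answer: -275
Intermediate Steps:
P(a, d) = d + a*d² (P(a, d) = (a*d)*d + d = a*d² + d = d + a*d²)
T(c) = 8 + 2*c
T(P(-2, 5)) - 1*193 = (8 + 2*(5*(1 - 2*5))) - 1*193 = (8 + 2*(5*(1 - 10))) - 193 = (8 + 2*(5*(-9))) - 193 = (8 + 2*(-45)) - 193 = (8 - 90) - 193 = -82 - 193 = -275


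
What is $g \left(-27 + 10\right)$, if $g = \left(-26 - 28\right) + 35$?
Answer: $323$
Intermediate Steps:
$g = -19$ ($g = -54 + 35 = -19$)
$g \left(-27 + 10\right) = - 19 \left(-27 + 10\right) = \left(-19\right) \left(-17\right) = 323$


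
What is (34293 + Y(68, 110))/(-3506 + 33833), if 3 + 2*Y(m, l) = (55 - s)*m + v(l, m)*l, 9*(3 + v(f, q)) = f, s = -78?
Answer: 64343/49626 ≈ 1.2966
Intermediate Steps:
v(f, q) = -3 + f/9
Y(m, l) = -3/2 + 133*m/2 + l*(-3 + l/9)/2 (Y(m, l) = -3/2 + ((55 - 1*(-78))*m + (-3 + l/9)*l)/2 = -3/2 + ((55 + 78)*m + l*(-3 + l/9))/2 = -3/2 + (133*m + l*(-3 + l/9))/2 = -3/2 + (133*m/2 + l*(-3 + l/9)/2) = -3/2 + 133*m/2 + l*(-3 + l/9)/2)
(34293 + Y(68, 110))/(-3506 + 33833) = (34293 + (-3/2 + (133/2)*68 + (1/18)*110*(-27 + 110)))/(-3506 + 33833) = (34293 + (-3/2 + 4522 + (1/18)*110*83))/30327 = (34293 + (-3/2 + 4522 + 4565/9))*(1/30327) = (34293 + 90499/18)*(1/30327) = (707773/18)*(1/30327) = 64343/49626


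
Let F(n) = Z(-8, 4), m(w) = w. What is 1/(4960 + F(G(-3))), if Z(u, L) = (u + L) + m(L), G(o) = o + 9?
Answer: 1/4960 ≈ 0.00020161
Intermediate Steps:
G(o) = 9 + o
Z(u, L) = u + 2*L (Z(u, L) = (u + L) + L = (L + u) + L = u + 2*L)
F(n) = 0 (F(n) = -8 + 2*4 = -8 + 8 = 0)
1/(4960 + F(G(-3))) = 1/(4960 + 0) = 1/4960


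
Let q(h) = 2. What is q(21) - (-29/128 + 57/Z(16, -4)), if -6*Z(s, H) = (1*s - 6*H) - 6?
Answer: 26733/2176 ≈ 12.285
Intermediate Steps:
Z(s, H) = 1 + H - s/6 (Z(s, H) = -((1*s - 6*H) - 6)/6 = -((s - 6*H) - 6)/6 = -(-6 + s - 6*H)/6 = 1 + H - s/6)
q(21) - (-29/128 + 57/Z(16, -4)) = 2 - (-29/128 + 57/(1 - 4 - ⅙*16)) = 2 - (-29*1/128 + 57/(1 - 4 - 8/3)) = 2 - (-29/128 + 57/(-17/3)) = 2 - (-29/128 + 57*(-3/17)) = 2 - (-29/128 - 171/17) = 2 - 1*(-22381/2176) = 2 + 22381/2176 = 26733/2176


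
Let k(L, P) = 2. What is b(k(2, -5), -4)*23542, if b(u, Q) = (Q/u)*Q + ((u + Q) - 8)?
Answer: -47084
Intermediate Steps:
b(u, Q) = -8 + Q + u + Q²/u (b(u, Q) = Q²/u + ((Q + u) - 8) = Q²/u + (-8 + Q + u) = -8 + Q + u + Q²/u)
b(k(2, -5), -4)*23542 = (-8 - 4 + 2 + (-4)²/2)*23542 = (-8 - 4 + 2 + 16*(½))*23542 = (-8 - 4 + 2 + 8)*23542 = -2*23542 = -47084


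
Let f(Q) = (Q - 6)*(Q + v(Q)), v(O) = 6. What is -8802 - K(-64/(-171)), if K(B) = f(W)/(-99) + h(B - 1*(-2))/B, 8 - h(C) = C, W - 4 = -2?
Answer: -27933379/3168 ≈ -8817.4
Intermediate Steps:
W = 2 (W = 4 - 2 = 2)
h(C) = 8 - C
f(Q) = (-6 + Q)*(6 + Q) (f(Q) = (Q - 6)*(Q + 6) = (-6 + Q)*(6 + Q))
K(B) = 32/99 + (6 - B)/B (K(B) = (-36 + 2**2)/(-99) + (8 - (B - 1*(-2)))/B = (-36 + 4)*(-1/99) + (8 - (B + 2))/B = -32*(-1/99) + (8 - (2 + B))/B = 32/99 + (8 + (-2 - B))/B = 32/99 + (6 - B)/B)
-8802 - K(-64/(-171)) = -8802 - (-67/99 + 6/((-64/(-171)))) = -8802 - (-67/99 + 6/((-64*(-1/171)))) = -8802 - (-67/99 + 6/(64/171)) = -8802 - (-67/99 + 6*(171/64)) = -8802 - (-67/99 + 513/32) = -8802 - 1*48643/3168 = -8802 - 48643/3168 = -27933379/3168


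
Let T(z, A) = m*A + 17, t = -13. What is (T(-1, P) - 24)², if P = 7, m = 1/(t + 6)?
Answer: 64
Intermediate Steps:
m = -⅐ (m = 1/(-13 + 6) = 1/(-7) = -⅐ ≈ -0.14286)
T(z, A) = 17 - A/7 (T(z, A) = -A/7 + 17 = 17 - A/7)
(T(-1, P) - 24)² = ((17 - ⅐*7) - 24)² = ((17 - 1) - 24)² = (16 - 24)² = (-8)² = 64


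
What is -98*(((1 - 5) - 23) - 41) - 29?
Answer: 6635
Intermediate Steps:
-98*(((1 - 5) - 23) - 41) - 29 = -98*((-4 - 23) - 41) - 29 = -98*(-27 - 41) - 29 = -98*(-68) - 29 = 6664 - 29 = 6635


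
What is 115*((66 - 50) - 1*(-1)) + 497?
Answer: 2452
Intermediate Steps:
115*((66 - 50) - 1*(-1)) + 497 = 115*(16 + 1) + 497 = 115*17 + 497 = 1955 + 497 = 2452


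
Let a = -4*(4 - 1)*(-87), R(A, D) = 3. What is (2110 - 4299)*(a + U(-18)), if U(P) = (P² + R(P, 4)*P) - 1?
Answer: -2874157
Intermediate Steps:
U(P) = -1 + P² + 3*P (U(P) = (P² + 3*P) - 1 = -1 + P² + 3*P)
a = 1044 (a = -4*3*(-87) = -12*(-87) = 1044)
(2110 - 4299)*(a + U(-18)) = (2110 - 4299)*(1044 + (-1 + (-18)² + 3*(-18))) = -2189*(1044 + (-1 + 324 - 54)) = -2189*(1044 + 269) = -2189*1313 = -2874157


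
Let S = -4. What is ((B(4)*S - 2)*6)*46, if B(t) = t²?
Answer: -18216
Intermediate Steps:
((B(4)*S - 2)*6)*46 = ((4²*(-4) - 2)*6)*46 = ((16*(-4) - 2)*6)*46 = ((-64 - 2)*6)*46 = -66*6*46 = -396*46 = -18216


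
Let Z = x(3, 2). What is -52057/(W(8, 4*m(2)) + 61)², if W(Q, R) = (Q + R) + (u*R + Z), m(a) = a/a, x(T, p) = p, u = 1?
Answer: -52057/6241 ≈ -8.3411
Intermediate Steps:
m(a) = 1
Z = 2
W(Q, R) = 2 + Q + 2*R (W(Q, R) = (Q + R) + (1*R + 2) = (Q + R) + (R + 2) = (Q + R) + (2 + R) = 2 + Q + 2*R)
-52057/(W(8, 4*m(2)) + 61)² = -52057/((2 + 8 + 2*(4*1)) + 61)² = -52057/((2 + 8 + 2*4) + 61)² = -52057/((2 + 8 + 8) + 61)² = -52057/(18 + 61)² = -52057/(79²) = -52057/6241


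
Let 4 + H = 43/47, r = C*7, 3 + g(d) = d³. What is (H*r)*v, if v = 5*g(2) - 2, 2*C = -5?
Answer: 116725/94 ≈ 1241.8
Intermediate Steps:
g(d) = -3 + d³
C = -5/2 (C = (½)*(-5) = -5/2 ≈ -2.5000)
r = -35/2 (r = -5/2*7 = -35/2 ≈ -17.500)
H = -145/47 (H = -4 + 43/47 = -145/47 ≈ -3.0851)
v = 23 (v = 5*(-3 + 2³) - 2 = 5*(-3 + 8) - 2 = 5*5 - 2 = 25 - 2 = 23)
(H*r)*v = -145/47*(-35/2)*23 = (5075/94)*23 = 116725/94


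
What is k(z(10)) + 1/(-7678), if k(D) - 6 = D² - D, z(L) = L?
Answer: 737087/7678 ≈ 96.000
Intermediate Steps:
k(D) = 6 + D² - D (k(D) = 6 + (D² - D) = 6 + D² - D)
k(z(10)) + 1/(-7678) = (6 + 10² - 1*10) + 1/(-7678) = (6 + 100 - 10) - 1/7678 = 96 - 1/7678 = 737087/7678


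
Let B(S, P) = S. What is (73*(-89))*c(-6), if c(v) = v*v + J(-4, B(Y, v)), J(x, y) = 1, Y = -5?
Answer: -240389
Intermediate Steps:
c(v) = 1 + v² (c(v) = v*v + 1 = v² + 1 = 1 + v²)
(73*(-89))*c(-6) = (73*(-89))*(1 + (-6)²) = -6497*(1 + 36) = -6497*37 = -240389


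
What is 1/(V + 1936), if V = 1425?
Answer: 1/3361 ≈ 0.00029753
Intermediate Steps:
1/(V + 1936) = 1/(1425 + 1936) = 1/3361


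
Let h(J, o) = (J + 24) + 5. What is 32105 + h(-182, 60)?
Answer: 31952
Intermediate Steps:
h(J, o) = 29 + J (h(J, o) = (24 + J) + 5 = 29 + J)
32105 + h(-182, 60) = 32105 + (29 - 182) = 32105 - 153 = 31952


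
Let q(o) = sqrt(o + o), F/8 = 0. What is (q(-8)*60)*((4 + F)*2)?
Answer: 1920*I ≈ 1920.0*I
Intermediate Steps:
F = 0 (F = 8*0 = 0)
q(o) = sqrt(2)*sqrt(o) (q(o) = sqrt(2*o) = sqrt(2)*sqrt(o))
(q(-8)*60)*((4 + F)*2) = ((sqrt(2)*sqrt(-8))*60)*((4 + 0)*2) = ((sqrt(2)*(2*I*sqrt(2)))*60)*(4*2) = ((4*I)*60)*8 = (240*I)*8 = 1920*I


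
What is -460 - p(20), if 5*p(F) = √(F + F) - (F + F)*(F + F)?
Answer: -140 - 2*√10/5 ≈ -141.26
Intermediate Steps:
p(F) = -4*F²/5 + √2*√F/5 (p(F) = (√(F + F) - (F + F)*(F + F))/5 = (√(2*F) - 2*F*2*F)/5 = (√2*√F - 4*F²)/5 = (-4*F² + √2*√F)/5 = -4*F²/5 + √2*√F/5)
-460 - p(20) = -460 - (-⅘*20² + √2*√20/5) = -460 - (-⅘*400 + √2*(2*√5)/5) = -460 - (-320 + 2*√10/5) = -460 + (320 - 2*√10/5) = -140 - 2*√10/5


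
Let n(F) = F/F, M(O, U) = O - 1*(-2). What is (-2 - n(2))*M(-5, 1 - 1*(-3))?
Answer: 9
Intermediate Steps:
M(O, U) = 2 + O (M(O, U) = O + 2 = 2 + O)
n(F) = 1
(-2 - n(2))*M(-5, 1 - 1*(-3)) = (-2 - 1*1)*(2 - 5) = (-2 - 1)*(-3) = -3*(-3) = 9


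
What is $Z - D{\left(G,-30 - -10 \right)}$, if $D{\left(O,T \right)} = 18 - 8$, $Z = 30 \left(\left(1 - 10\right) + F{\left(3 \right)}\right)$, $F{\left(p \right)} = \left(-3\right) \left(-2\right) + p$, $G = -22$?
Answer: $-10$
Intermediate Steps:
$F{\left(p \right)} = 6 + p$
$Z = 0$ ($Z = 30 \left(\left(1 - 10\right) + \left(6 + 3\right)\right) = 30 \left(-9 + 9\right) = 30 \cdot 0 = 0$)
$D{\left(O,T \right)} = 10$
$Z - D{\left(G,-30 - -10 \right)} = 0 - 10 = -10$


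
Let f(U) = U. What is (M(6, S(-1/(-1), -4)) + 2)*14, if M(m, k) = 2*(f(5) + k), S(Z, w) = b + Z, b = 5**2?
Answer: 896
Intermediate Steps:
b = 25
S(Z, w) = 25 + Z
M(m, k) = 10 + 2*k (M(m, k) = 2*(5 + k) = 10 + 2*k)
(M(6, S(-1/(-1), -4)) + 2)*14 = ((10 + 2*(25 - 1/(-1))) + 2)*14 = ((10 + 2*(25 - 1*(-1))) + 2)*14 = ((10 + 2*(25 + 1)) + 2)*14 = ((10 + 2*26) + 2)*14 = ((10 + 52) + 2)*14 = (62 + 2)*14 = 64*14 = 896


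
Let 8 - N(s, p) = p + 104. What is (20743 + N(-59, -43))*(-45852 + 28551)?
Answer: -357957690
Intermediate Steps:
N(s, p) = -96 - p (N(s, p) = 8 - (p + 104) = 8 - (104 + p) = 8 + (-104 - p) = -96 - p)
(20743 + N(-59, -43))*(-45852 + 28551) = (20743 + (-96 - 1*(-43)))*(-45852 + 28551) = (20743 + (-96 + 43))*(-17301) = (20743 - 53)*(-17301) = 20690*(-17301) = -357957690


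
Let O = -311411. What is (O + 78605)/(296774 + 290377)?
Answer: -77602/195717 ≈ -0.39650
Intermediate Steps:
(O + 78605)/(296774 + 290377) = (-311411 + 78605)/(296774 + 290377) = -232806/587151 = -232806*1/587151 = -77602/195717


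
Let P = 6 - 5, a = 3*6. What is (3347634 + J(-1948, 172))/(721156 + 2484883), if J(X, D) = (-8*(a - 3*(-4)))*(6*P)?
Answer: 3346194/3206039 ≈ 1.0437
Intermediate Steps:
a = 18
P = 1
J(X, D) = -1440 (J(X, D) = (-8*(18 - 3*(-4)))*(6*1) = -8*(18 + 12)*6 = -8*30*6 = -240*6 = -1440)
(3347634 + J(-1948, 172))/(721156 + 2484883) = (3347634 - 1440)/(721156 + 2484883) = 3346194/3206039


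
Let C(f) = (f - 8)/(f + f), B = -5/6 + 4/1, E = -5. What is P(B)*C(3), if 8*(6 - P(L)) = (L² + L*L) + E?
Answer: -2965/864 ≈ -3.4317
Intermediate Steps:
B = 19/6 (B = -5*⅙ + 4*1 = -⅚ + 4 = 19/6 ≈ 3.1667)
P(L) = 53/8 - L²/4 (P(L) = 6 - ((L² + L*L) - 5)/8 = 6 - ((L² + L²) - 5)/8 = 6 - (2*L² - 5)/8 = 6 - (-5 + 2*L²)/8 = 6 + (5/8 - L²/4) = 53/8 - L²/4)
C(f) = (-8 + f)/(2*f) (C(f) = (-8 + f)/((2*f)) = (-8 + f)*(1/(2*f)) = (-8 + f)/(2*f))
P(B)*C(3) = (53/8 - (19/6)²/4)*((½)*(-8 + 3)/3) = (53/8 - ¼*361/36)*((½)*(⅓)*(-5)) = (53/8 - 361/144)*(-⅚) = (593/144)*(-⅚) = -2965/864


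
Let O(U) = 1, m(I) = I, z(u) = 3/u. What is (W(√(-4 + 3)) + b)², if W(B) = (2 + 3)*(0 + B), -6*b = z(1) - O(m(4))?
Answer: (-1 + 15*I)²/9 ≈ -24.889 - 3.3333*I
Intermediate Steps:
b = -⅓ (b = -(3/1 - 1*1)/6 = -(3*1 - 1)/6 = -(3 - 1)/6 = -⅙*2 = -⅓ ≈ -0.33333)
W(B) = 5*B
(W(√(-4 + 3)) + b)² = (5*√(-4 + 3) - ⅓)² = (5*√(-1) - ⅓)² = (5*I - ⅓)² = (-⅓ + 5*I)²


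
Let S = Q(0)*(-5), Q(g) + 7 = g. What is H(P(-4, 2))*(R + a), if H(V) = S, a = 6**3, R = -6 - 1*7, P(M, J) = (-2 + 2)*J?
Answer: 7105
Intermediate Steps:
Q(g) = -7 + g
P(M, J) = 0 (P(M, J) = 0*J = 0)
R = -13 (R = -6 - 7 = -13)
a = 216
S = 35 (S = (-7 + 0)*(-5) = -7*(-5) = 35)
H(V) = 35
H(P(-4, 2))*(R + a) = 35*(-13 + 216) = 35*203 = 7105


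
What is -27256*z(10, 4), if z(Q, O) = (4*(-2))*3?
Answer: 654144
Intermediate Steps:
z(Q, O) = -24 (z(Q, O) = -8*3 = -24)
-27256*z(10, 4) = -27256*(-24) = 654144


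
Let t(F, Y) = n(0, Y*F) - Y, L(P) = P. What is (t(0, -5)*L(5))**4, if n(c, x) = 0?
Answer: 390625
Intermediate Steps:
t(F, Y) = -Y (t(F, Y) = 0 - Y = -Y)
(t(0, -5)*L(5))**4 = (-1*(-5)*5)**4 = (5*5)**4 = 25**4 = 390625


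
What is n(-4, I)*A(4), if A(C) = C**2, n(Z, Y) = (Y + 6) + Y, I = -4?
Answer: -32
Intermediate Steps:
n(Z, Y) = 6 + 2*Y (n(Z, Y) = (6 + Y) + Y = 6 + 2*Y)
n(-4, I)*A(4) = (6 + 2*(-4))*4**2 = (6 - 8)*16 = -2*16 = -32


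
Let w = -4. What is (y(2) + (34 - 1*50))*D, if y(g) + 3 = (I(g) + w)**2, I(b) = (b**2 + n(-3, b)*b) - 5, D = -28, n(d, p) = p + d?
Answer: -840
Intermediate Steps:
n(d, p) = d + p
I(b) = -5 + b**2 + b*(-3 + b) (I(b) = (b**2 + (-3 + b)*b) - 5 = (b**2 + b*(-3 + b)) - 5 = -5 + b**2 + b*(-3 + b))
y(g) = -3 + (-9 + g**2 + g*(-3 + g))**2 (y(g) = -3 + ((-5 + g**2 + g*(-3 + g)) - 4)**2 = -3 + (-9 + g**2 + g*(-3 + g))**2)
(y(2) + (34 - 1*50))*D = ((-3 + (-9 + 2**2 + 2*(-3 + 2))**2) + (34 - 1*50))*(-28) = ((-3 + (-9 + 4 + 2*(-1))**2) + (34 - 50))*(-28) = ((-3 + (-9 + 4 - 2)**2) - 16)*(-28) = ((-3 + (-7)**2) - 16)*(-28) = ((-3 + 49) - 16)*(-28) = (46 - 16)*(-28) = 30*(-28) = -840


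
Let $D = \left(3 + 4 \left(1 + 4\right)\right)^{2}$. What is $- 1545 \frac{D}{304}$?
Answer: $- \frac{817305}{304} \approx -2688.5$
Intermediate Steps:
$D = 529$ ($D = \left(3 + 4 \cdot 5\right)^{2} = \left(3 + 20\right)^{2} = 23^{2} = 529$)
$- 1545 \frac{D}{304} = - 1545 \cdot \frac{529}{304} = - 1545 \cdot 529 \cdot \frac{1}{304} = \left(-1545\right) \frac{529}{304} = - \frac{817305}{304}$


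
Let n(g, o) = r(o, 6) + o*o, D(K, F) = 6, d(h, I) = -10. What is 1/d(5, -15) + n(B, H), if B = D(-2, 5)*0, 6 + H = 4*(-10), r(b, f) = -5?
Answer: 21109/10 ≈ 2110.9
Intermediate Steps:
H = -46 (H = -6 + 4*(-10) = -6 - 40 = -46)
B = 0 (B = 6*0 = 0)
n(g, o) = -5 + o² (n(g, o) = -5 + o*o = -5 + o²)
1/d(5, -15) + n(B, H) = 1/(-10) + (-5 + (-46)²) = -⅒ + (-5 + 2116) = -⅒ + 2111 = 21109/10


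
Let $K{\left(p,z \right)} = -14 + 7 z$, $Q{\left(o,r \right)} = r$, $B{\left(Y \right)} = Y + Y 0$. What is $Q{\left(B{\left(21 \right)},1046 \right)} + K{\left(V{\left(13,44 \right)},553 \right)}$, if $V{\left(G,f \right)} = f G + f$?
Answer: $4903$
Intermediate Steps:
$B{\left(Y \right)} = Y$ ($B{\left(Y \right)} = Y + 0 = Y$)
$V{\left(G,f \right)} = f + G f$ ($V{\left(G,f \right)} = G f + f = f + G f$)
$Q{\left(B{\left(21 \right)},1046 \right)} + K{\left(V{\left(13,44 \right)},553 \right)} = 1046 + \left(-14 + 7 \cdot 553\right) = 1046 + \left(-14 + 3871\right) = 1046 + 3857 = 4903$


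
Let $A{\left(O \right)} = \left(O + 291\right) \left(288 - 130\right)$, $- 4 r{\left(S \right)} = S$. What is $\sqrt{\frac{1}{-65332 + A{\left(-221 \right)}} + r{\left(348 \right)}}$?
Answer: $\frac{i \sqrt{250248245}}{1696} \approx 9.3274 i$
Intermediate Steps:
$r{\left(S \right)} = - \frac{S}{4}$
$A{\left(O \right)} = 45978 + 158 O$ ($A{\left(O \right)} = \left(291 + O\right) 158 = 45978 + 158 O$)
$\sqrt{\frac{1}{-65332 + A{\left(-221 \right)}} + r{\left(348 \right)}} = \sqrt{\frac{1}{-65332 + \left(45978 + 158 \left(-221\right)\right)} - 87} = \sqrt{\frac{1}{-65332 + \left(45978 - 34918\right)} - 87} = \sqrt{\frac{1}{-65332 + 11060} - 87} = \sqrt{\frac{1}{-54272} - 87} = \sqrt{- \frac{1}{54272} - 87} = \sqrt{- \frac{4721665}{54272}} = \frac{i \sqrt{250248245}}{1696}$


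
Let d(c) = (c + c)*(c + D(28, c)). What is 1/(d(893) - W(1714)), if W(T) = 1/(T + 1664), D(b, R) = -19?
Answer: 3378/5272936391 ≈ 6.4063e-7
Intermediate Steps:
d(c) = 2*c*(-19 + c) (d(c) = (c + c)*(c - 19) = (2*c)*(-19 + c) = 2*c*(-19 + c))
W(T) = 1/(1664 + T)
1/(d(893) - W(1714)) = 1/(2*893*(-19 + 893) - 1/(1664 + 1714)) = 1/(2*893*874 - 1/3378) = 1/(1560964 - 1*1/3378) = 1/(1560964 - 1/3378) = 1/(5272936391/3378) = 3378/5272936391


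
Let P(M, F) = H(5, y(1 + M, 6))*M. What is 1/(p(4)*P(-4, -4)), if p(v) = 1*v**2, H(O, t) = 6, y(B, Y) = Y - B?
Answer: -1/384 ≈ -0.0026042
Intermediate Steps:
P(M, F) = 6*M
p(v) = v**2
1/(p(4)*P(-4, -4)) = 1/(4**2*(6*(-4))) = 1/(16*(-24)) = 1/(-384) = -1/384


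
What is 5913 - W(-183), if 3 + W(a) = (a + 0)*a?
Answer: -27573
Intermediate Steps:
W(a) = -3 + a**2 (W(a) = -3 + (a + 0)*a = -3 + a*a = -3 + a**2)
5913 - W(-183) = 5913 - (-3 + (-183)**2) = 5913 - (-3 + 33489) = 5913 - 1*33486 = 5913 - 33486 = -27573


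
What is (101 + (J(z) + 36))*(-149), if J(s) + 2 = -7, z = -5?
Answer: -19072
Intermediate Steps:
J(s) = -9 (J(s) = -2 - 7 = -9)
(101 + (J(z) + 36))*(-149) = (101 + (-9 + 36))*(-149) = (101 + 27)*(-149) = 128*(-149) = -19072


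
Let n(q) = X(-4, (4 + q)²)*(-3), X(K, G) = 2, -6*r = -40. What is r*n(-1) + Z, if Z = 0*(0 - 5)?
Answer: -40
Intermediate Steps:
r = 20/3 (r = -⅙*(-40) = 20/3 ≈ 6.6667)
n(q) = -6 (n(q) = 2*(-3) = -6)
Z = 0 (Z = 0*(-5) = 0)
r*n(-1) + Z = (20/3)*(-6) + 0 = -40 + 0 = -40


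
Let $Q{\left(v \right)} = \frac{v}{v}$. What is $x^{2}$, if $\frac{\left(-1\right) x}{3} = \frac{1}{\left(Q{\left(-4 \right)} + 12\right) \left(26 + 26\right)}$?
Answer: $\frac{9}{456976} \approx 1.9695 \cdot 10^{-5}$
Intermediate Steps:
$Q{\left(v \right)} = 1$
$x = - \frac{3}{676}$ ($x = - \frac{3}{\left(1 + 12\right) \left(26 + 26\right)} = - \frac{3}{13 \cdot 52} = - \frac{3}{676} \approx -0.0044379$)
$x^{2} = \left(- \frac{3}{676}\right)^{2} = \frac{9}{456976}$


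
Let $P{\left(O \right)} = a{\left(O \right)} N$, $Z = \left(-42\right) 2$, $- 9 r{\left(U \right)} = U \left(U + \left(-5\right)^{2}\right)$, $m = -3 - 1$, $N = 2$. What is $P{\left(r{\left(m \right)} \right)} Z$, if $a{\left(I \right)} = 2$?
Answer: $-336$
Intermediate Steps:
$m = -4$ ($m = -3 - 1 = -4$)
$r{\left(U \right)} = - \frac{U \left(25 + U\right)}{9}$ ($r{\left(U \right)} = - \frac{U \left(U + \left(-5\right)^{2}\right)}{9} = - \frac{U \left(U + 25\right)}{9} = - \frac{U \left(25 + U\right)}{9}$)
$Z = -84$
$P{\left(O \right)} = 4$ ($P{\left(O \right)} = 2 \cdot 2 = 4$)
$P{\left(r{\left(m \right)} \right)} Z = 4 \left(-84\right) = -336$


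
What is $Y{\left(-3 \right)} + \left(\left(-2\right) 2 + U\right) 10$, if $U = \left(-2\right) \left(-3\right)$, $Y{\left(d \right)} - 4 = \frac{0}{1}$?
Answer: $24$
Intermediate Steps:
$Y{\left(d \right)} = 4$ ($Y{\left(d \right)} = 4 + \frac{0}{1} = 4 + 0 \cdot 1 = 4 + 0 = 4$)
$U = 6$
$Y{\left(-3 \right)} + \left(\left(-2\right) 2 + U\right) 10 = 4 + \left(\left(-2\right) 2 + 6\right) 10 = 4 + \left(-4 + 6\right) 10 = 4 + 2 \cdot 10 = 4 + 20 = 24$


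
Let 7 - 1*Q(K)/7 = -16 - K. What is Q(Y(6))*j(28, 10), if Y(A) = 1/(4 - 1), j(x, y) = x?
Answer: 13720/3 ≈ 4573.3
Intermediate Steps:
Y(A) = 1/3
Q(K) = 161 + 7*K (Q(K) = 49 - 7*(-16 - K) = 49 + (112 + 7*K) = 161 + 7*K)
Q(Y(6))*j(28, 10) = (161 + 7*(1/3))*28 = (161 + 7/3)*28 = (490/3)*28 = 13720/3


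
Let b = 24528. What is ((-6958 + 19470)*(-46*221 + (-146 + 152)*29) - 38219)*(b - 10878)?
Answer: -1707043378950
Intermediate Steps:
((-6958 + 19470)*(-46*221 + (-146 + 152)*29) - 38219)*(b - 10878) = ((-6958 + 19470)*(-46*221 + (-146 + 152)*29) - 38219)*(24528 - 10878) = (12512*(-10166 + 6*29) - 38219)*13650 = (12512*(-10166 + 174) - 38219)*13650 = (12512*(-9992) - 38219)*13650 = (-125019904 - 38219)*13650 = -125058123*13650 = -1707043378950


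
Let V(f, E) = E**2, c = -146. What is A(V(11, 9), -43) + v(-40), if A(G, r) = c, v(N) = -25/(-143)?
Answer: -20853/143 ≈ -145.83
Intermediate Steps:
v(N) = 25/143 (v(N) = -25*(-1/143) = 25/143)
A(G, r) = -146
A(V(11, 9), -43) + v(-40) = -146 + 25/143 = -20853/143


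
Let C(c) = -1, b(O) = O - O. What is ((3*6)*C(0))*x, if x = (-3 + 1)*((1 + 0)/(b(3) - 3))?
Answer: -12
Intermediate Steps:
b(O) = 0
x = 2/3 (x = (-3 + 1)*((1 + 0)/(0 - 3)) = -2/(-3) = -2*(-1)/3 = -2*(-1/3) = 2/3 ≈ 0.66667)
((3*6)*C(0))*x = ((3*6)*(-1))*(2/3) = (18*(-1))*(2/3) = -18*2/3 = -12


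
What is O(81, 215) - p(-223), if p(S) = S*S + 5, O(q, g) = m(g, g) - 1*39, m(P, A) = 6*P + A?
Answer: -48268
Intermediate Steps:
m(P, A) = A + 6*P
O(q, g) = -39 + 7*g (O(q, g) = (g + 6*g) - 1*39 = 7*g - 39 = -39 + 7*g)
p(S) = 5 + S**2 (p(S) = S**2 + 5 = 5 + S**2)
O(81, 215) - p(-223) = (-39 + 7*215) - (5 + (-223)**2) = (-39 + 1505) - (5 + 49729) = 1466 - 1*49734 = 1466 - 49734 = -48268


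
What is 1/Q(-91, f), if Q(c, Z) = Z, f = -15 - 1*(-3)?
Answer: -1/12 ≈ -0.083333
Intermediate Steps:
f = -12 (f = -15 + 3 = -12)
1/Q(-91, f) = 1/(-12) = -1/12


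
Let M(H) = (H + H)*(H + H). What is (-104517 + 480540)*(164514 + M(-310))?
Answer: 206404289022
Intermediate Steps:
M(H) = 4*H² (M(H) = (2*H)*(2*H) = 4*H²)
(-104517 + 480540)*(164514 + M(-310)) = (-104517 + 480540)*(164514 + 4*(-310)²) = 376023*(164514 + 4*96100) = 376023*(164514 + 384400) = 376023*548914 = 206404289022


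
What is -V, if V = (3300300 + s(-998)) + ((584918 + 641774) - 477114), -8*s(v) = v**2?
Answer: -7850755/2 ≈ -3.9254e+6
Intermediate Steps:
s(v) = -v**2/8
V = 7850755/2 (V = (3300300 - 1/8*(-998)**2) + ((584918 + 641774) - 477114) = (3300300 - 1/8*996004) + (1226692 - 477114) = (3300300 - 249001/2) + 749578 = 6351599/2 + 749578 = 7850755/2 ≈ 3.9254e+6)
-V = -1*7850755/2 = -7850755/2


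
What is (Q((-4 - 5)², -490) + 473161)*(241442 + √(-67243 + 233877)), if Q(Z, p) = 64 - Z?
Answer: 114236833648 + 6150872*√986 ≈ 1.1443e+11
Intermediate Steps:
(Q((-4 - 5)², -490) + 473161)*(241442 + √(-67243 + 233877)) = ((64 - (-4 - 5)²) + 473161)*(241442 + √(-67243 + 233877)) = ((64 - 1*(-9)²) + 473161)*(241442 + √166634) = ((64 - 1*81) + 473161)*(241442 + 13*√986) = ((64 - 81) + 473161)*(241442 + 13*√986) = (-17 + 473161)*(241442 + 13*√986) = 473144*(241442 + 13*√986) = 114236833648 + 6150872*√986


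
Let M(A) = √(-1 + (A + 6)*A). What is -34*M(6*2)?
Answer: -34*√215 ≈ -498.54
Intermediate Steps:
M(A) = √(-1 + A*(6 + A)) (M(A) = √(-1 + (6 + A)*A) = √(-1 + A*(6 + A)))
-34*M(6*2) = -34*√(-1 + (6*2)² + 6*(6*2)) = -34*√(-1 + 12² + 6*12) = -34*√(-1 + 144 + 72) = -34*√215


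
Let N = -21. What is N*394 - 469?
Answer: -8743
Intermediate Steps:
N*394 - 469 = -21*394 - 469 = -8274 - 469 = -8743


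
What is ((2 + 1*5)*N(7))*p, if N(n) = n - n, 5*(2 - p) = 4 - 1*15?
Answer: 0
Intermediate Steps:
p = 21/5 (p = 2 - (4 - 1*15)/5 = 2 - (4 - 15)/5 = 2 - ⅕*(-11) = 2 + 11/5 = 21/5 ≈ 4.2000)
N(n) = 0
((2 + 1*5)*N(7))*p = ((2 + 1*5)*0)*(21/5) = ((2 + 5)*0)*(21/5) = (7*0)*(21/5) = 0*(21/5) = 0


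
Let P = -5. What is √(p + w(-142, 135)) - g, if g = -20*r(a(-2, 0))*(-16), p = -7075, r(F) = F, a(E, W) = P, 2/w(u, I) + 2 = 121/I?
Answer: 1600 + I*√157112305/149 ≈ 1600.0 + 84.124*I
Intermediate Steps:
w(u, I) = 2/(-2 + 121/I)
a(E, W) = -5
g = -1600 (g = -20*(-5)*(-16) = 100*(-16) = -1600)
√(p + w(-142, 135)) - g = √(-7075 - 2*135/(-121 + 2*135)) - 1*(-1600) = √(-7075 - 2*135/(-121 + 270)) + 1600 = √(-7075 - 2*135/149) + 1600 = √(-7075 - 2*135*1/149) + 1600 = √(-7075 - 270/149) + 1600 = √(-1054445/149) + 1600 = I*√157112305/149 + 1600 = 1600 + I*√157112305/149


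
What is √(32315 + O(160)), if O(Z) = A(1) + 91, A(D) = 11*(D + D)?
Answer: 22*√67 ≈ 180.08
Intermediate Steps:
A(D) = 22*D (A(D) = 11*(2*D) = 22*D)
O(Z) = 113 (O(Z) = 22*1 + 91 = 22 + 91 = 113)
√(32315 + O(160)) = √(32315 + 113) = √32428 = 22*√67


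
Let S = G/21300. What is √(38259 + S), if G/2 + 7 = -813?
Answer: √43394226945/1065 ≈ 195.60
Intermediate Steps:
G = -1640 (G = -14 + 2*(-813) = -14 - 1626 = -1640)
S = -82/1065 (S = -1640/21300 = -1640*1/21300 = -82/1065 ≈ -0.076995)
√(38259 + S) = √(38259 - 82/1065) = √(40745753/1065) = √43394226945/1065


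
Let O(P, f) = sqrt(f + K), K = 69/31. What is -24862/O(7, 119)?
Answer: -12431*sqrt(116498)/1879 ≈ -2258.1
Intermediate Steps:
K = 69/31 (K = 69*(1/31) = 69/31 ≈ 2.2258)
O(P, f) = sqrt(69/31 + f) (O(P, f) = sqrt(f + 69/31) = sqrt(69/31 + f))
-24862/O(7, 119) = -24862*31/sqrt(2139 + 961*119) = -24862*31/sqrt(2139 + 114359) = -24862*sqrt(116498)/3758 = -12431*sqrt(116498)/1879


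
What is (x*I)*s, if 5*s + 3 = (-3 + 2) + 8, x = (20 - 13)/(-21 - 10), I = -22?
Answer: 616/155 ≈ 3.9742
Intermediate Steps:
x = -7/31 (x = 7/(-31) = 7*(-1/31) = -7/31 ≈ -0.22581)
s = 4/5 (s = -3/5 + ((-3 + 2) + 8)/5 = -3/5 + (-1 + 8)/5 = -3/5 + (1/5)*7 = -3/5 + 7/5 = 4/5 ≈ 0.80000)
(x*I)*s = -7/31*(-22)*(4/5) = (154/31)*(4/5) = 616/155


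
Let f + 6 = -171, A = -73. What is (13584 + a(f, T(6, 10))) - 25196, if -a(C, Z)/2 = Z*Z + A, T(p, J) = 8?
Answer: -11594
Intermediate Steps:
f = -177 (f = -6 - 171 = -177)
a(C, Z) = 146 - 2*Z² (a(C, Z) = -2*(Z*Z - 73) = -2*(Z² - 73) = -2*(-73 + Z²) = 146 - 2*Z²)
(13584 + a(f, T(6, 10))) - 25196 = (13584 + (146 - 2*8²)) - 25196 = (13584 + (146 - 2*64)) - 25196 = (13584 + (146 - 128)) - 25196 = (13584 + 18) - 25196 = 13602 - 25196 = -11594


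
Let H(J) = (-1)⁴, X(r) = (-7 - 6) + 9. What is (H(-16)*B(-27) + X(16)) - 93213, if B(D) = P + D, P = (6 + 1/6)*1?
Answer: -559427/6 ≈ -93238.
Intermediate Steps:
X(r) = -4 (X(r) = -13 + 9 = -4)
P = 37/6 (P = (6 + ⅙)*1 = (37/6)*1 = 37/6 ≈ 6.1667)
H(J) = 1
B(D) = 37/6 + D
(H(-16)*B(-27) + X(16)) - 93213 = (1*(37/6 - 27) - 4) - 93213 = (1*(-125/6) - 4) - 93213 = (-125/6 - 4) - 93213 = -149/6 - 93213 = -559427/6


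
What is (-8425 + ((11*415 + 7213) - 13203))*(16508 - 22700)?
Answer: 60991200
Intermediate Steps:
(-8425 + ((11*415 + 7213) - 13203))*(16508 - 22700) = (-8425 + ((4565 + 7213) - 13203))*(-6192) = (-8425 + (11778 - 13203))*(-6192) = (-8425 - 1425)*(-6192) = -9850*(-6192) = 60991200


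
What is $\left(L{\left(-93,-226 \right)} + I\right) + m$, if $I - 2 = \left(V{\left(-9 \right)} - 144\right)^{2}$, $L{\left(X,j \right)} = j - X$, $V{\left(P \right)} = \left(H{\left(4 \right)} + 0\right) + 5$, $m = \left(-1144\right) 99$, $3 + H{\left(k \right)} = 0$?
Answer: $-93223$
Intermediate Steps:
$H{\left(k \right)} = -3$ ($H{\left(k \right)} = -3 + 0 = -3$)
$m = -113256$
$V{\left(P \right)} = 2$ ($V{\left(P \right)} = \left(-3 + 0\right) + 5 = -3 + 5 = 2$)
$I = 20166$ ($I = 2 + \left(2 - 144\right)^{2} = 2 + \left(-142\right)^{2} = 2 + 20164 = 20166$)
$\left(L{\left(-93,-226 \right)} + I\right) + m = \left(\left(-226 - -93\right) + 20166\right) - 113256 = \left(\left(-226 + 93\right) + 20166\right) - 113256 = \left(-133 + 20166\right) - 113256 = 20033 - 113256 = -93223$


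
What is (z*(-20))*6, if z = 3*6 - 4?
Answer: -1680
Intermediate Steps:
z = 14 (z = 18 - 4 = 14)
(z*(-20))*6 = (14*(-20))*6 = -280*6 = -1680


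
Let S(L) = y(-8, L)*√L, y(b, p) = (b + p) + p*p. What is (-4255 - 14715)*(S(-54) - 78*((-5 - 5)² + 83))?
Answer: 270777780 - 162421140*I*√6 ≈ 2.7078e+8 - 3.9785e+8*I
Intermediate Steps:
y(b, p) = b + p + p² (y(b, p) = (b + p) + p² = b + p + p²)
S(L) = √L*(-8 + L + L²) (S(L) = (-8 + L + L²)*√L = √L*(-8 + L + L²))
(-4255 - 14715)*(S(-54) - 78*((-5 - 5)² + 83)) = (-4255 - 14715)*(√(-54)*(-8 - 54 + (-54)²) - 78*((-5 - 5)² + 83)) = -18970*((3*I*√6)*(-8 - 54 + 2916) - 78*((-10)² + 83)) = -18970*((3*I*√6)*2854 - 78*(100 + 83)) = -18970*(8562*I*√6 - 78*183) = -18970*(8562*I*√6 - 14274) = -18970*(-14274 + 8562*I*√6) = 270777780 - 162421140*I*√6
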